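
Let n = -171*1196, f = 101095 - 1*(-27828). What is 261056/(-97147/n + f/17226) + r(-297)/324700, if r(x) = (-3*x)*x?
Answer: 174630782103534207/5324371829300 ≈ 32798.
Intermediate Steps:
r(x) = -3*x**2
f = 128923 (f = 101095 + 27828 = 128923)
n = -204516
261056/(-97147/n + f/17226) + r(-297)/324700 = 261056/(-97147/(-204516) + 128923/17226) - 3*(-297)**2/324700 = 261056/(-97147*(-1/204516) + 128923*(1/17226)) - 3*88209*(1/324700) = 261056/(5113/10764 + 128923/17226) - 264627*1/324700 = 261056/(81989095/10301148) - 264627/324700 = 261056*(10301148/81989095) - 264627/324700 = 2689176492288/81989095 - 264627/324700 = 174630782103534207/5324371829300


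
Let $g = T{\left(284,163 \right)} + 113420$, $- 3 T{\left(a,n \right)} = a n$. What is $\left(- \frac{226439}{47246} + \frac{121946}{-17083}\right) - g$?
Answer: $- \frac{21571951521553}{220119114} \approx -98001.0$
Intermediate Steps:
$T{\left(a,n \right)} = - \frac{a n}{3}$
$g = \frac{293968}{3}$ ($g = \left(- \frac{1}{3}\right) 284 \cdot 163 + 113420 = - \frac{46292}{3} + 113420 = \frac{293968}{3} \approx 97989.0$)
$\left(- \frac{226439}{47246} + \frac{121946}{-17083}\right) - g = \left(- \frac{226439}{47246} + \frac{121946}{-17083}\right) - \frac{293968}{3} = \left(\left(-226439\right) \frac{1}{47246} + 121946 \left(- \frac{1}{17083}\right)\right) - \frac{293968}{3} = \left(- \frac{226439}{47246} - \frac{11086}{1553}\right) - \frac{293968}{3} = - \frac{875428923}{73373038} - \frac{293968}{3} = - \frac{21571951521553}{220119114}$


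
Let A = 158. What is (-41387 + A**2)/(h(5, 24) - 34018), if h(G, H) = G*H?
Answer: 16423/33898 ≈ 0.48448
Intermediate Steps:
(-41387 + A**2)/(h(5, 24) - 34018) = (-41387 + 158**2)/(5*24 - 34018) = (-41387 + 24964)/(120 - 34018) = -16423/(-33898) = -16423*(-1/33898) = 16423/33898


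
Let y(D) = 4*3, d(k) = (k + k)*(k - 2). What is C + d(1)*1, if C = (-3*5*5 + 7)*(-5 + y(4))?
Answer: -478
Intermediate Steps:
d(k) = 2*k*(-2 + k) (d(k) = (2*k)*(-2 + k) = 2*k*(-2 + k))
y(D) = 12
C = -476 (C = (-3*5*5 + 7)*(-5 + 12) = (-15*5 + 7)*7 = (-75 + 7)*7 = -68*7 = -476)
C + d(1)*1 = -476 + (2*1*(-2 + 1))*1 = -476 + (2*1*(-1))*1 = -476 - 2*1 = -476 - 2 = -478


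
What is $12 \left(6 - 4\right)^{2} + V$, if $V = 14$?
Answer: $62$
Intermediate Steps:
$12 \left(6 - 4\right)^{2} + V = 12 \left(6 - 4\right)^{2} + 14 = 12 \cdot 2^{2} + 14 = 12 \cdot 4 + 14 = 48 + 14 = 62$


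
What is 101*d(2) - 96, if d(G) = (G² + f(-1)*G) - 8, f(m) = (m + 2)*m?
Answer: -702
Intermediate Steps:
f(m) = m*(2 + m) (f(m) = (2 + m)*m = m*(2 + m))
d(G) = -8 + G² - G (d(G) = (G² + (-(2 - 1))*G) - 8 = (G² + (-1*1)*G) - 8 = (G² - G) - 8 = -8 + G² - G)
101*d(2) - 96 = 101*(-8 + 2² - 1*2) - 96 = 101*(-8 + 4 - 2) - 96 = 101*(-6) - 96 = -606 - 96 = -702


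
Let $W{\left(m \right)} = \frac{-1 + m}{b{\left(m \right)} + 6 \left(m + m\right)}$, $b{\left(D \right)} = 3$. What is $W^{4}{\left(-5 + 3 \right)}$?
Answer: $\frac{1}{2401} \approx 0.00041649$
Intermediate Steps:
$W{\left(m \right)} = \frac{-1 + m}{3 + 12 m}$ ($W{\left(m \right)} = \frac{-1 + m}{3 + 6 \left(m + m\right)} = \frac{-1 + m}{3 + 6 \cdot 2 m} = \frac{-1 + m}{3 + 12 m}$)
$W^{4}{\left(-5 + 3 \right)} = \left(\frac{-1 + \left(-5 + 3\right)}{3 \left(1 + 4 \left(-5 + 3\right)\right)}\right)^{4} = \left(\frac{-1 - 2}{3 \left(1 + 4 \left(-2\right)\right)}\right)^{4} = \left(\frac{1}{3} \frac{1}{1 - 8} \left(-3\right)\right)^{4} = \left(\frac{1}{3} \frac{1}{-7} \left(-3\right)\right)^{4} = \left(\frac{1}{3} \left(- \frac{1}{7}\right) \left(-3\right)\right)^{4} = \left(\frac{1}{7}\right)^{4} = \frac{1}{2401}$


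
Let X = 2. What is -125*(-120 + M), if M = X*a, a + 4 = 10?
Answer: 13500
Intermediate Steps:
a = 6 (a = -4 + 10 = 6)
M = 12 (M = 2*6 = 12)
-125*(-120 + M) = -125*(-120 + 12) = -125*(-108) = 13500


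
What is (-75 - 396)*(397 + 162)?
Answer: -263289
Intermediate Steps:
(-75 - 396)*(397 + 162) = -471*559 = -263289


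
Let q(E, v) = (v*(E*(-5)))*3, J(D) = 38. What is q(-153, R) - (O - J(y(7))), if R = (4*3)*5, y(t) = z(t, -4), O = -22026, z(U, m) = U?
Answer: 159764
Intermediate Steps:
y(t) = t
R = 60 (R = 12*5 = 60)
q(E, v) = -15*E*v (q(E, v) = (v*(-5*E))*3 = -5*E*v*3 = -15*E*v)
q(-153, R) - (O - J(y(7))) = -15*(-153)*60 - (-22026 - 1*38) = 137700 - (-22026 - 38) = 137700 - 1*(-22064) = 137700 + 22064 = 159764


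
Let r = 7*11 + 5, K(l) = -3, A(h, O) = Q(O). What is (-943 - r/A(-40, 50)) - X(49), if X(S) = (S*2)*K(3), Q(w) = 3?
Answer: -2029/3 ≈ -676.33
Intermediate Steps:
A(h, O) = 3
r = 82 (r = 77 + 5 = 82)
X(S) = -6*S (X(S) = (S*2)*(-3) = (2*S)*(-3) = -6*S)
(-943 - r/A(-40, 50)) - X(49) = (-943 - 82/3) - (-6)*49 = (-943 - 82/3) - 1*(-294) = (-943 - 1*82/3) + 294 = (-943 - 82/3) + 294 = -2911/3 + 294 = -2029/3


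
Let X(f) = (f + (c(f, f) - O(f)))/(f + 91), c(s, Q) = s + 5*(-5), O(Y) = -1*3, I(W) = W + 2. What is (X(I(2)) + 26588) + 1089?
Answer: 2629301/95 ≈ 27677.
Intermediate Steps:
I(W) = 2 + W
O(Y) = -3
c(s, Q) = -25 + s (c(s, Q) = s - 25 = -25 + s)
X(f) = (-22 + 2*f)/(91 + f) (X(f) = (f + ((-25 + f) - 1*(-3)))/(f + 91) = (f + ((-25 + f) + 3))/(91 + f) = (f + (-22 + f))/(91 + f) = (-22 + 2*f)/(91 + f))
(X(I(2)) + 26588) + 1089 = (2*(-11 + (2 + 2))/(91 + (2 + 2)) + 26588) + 1089 = (2*(-11 + 4)/(91 + 4) + 26588) + 1089 = (2*(-7)/95 + 26588) + 1089 = (2*(1/95)*(-7) + 26588) + 1089 = (-14/95 + 26588) + 1089 = 2525846/95 + 1089 = 2629301/95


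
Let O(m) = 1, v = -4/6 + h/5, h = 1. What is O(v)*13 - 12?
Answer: 1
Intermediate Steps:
v = -7/15 (v = -4/6 + 1/5 = -4*⅙ + 1*(⅕) = -⅔ + ⅕ = -7/15 ≈ -0.46667)
O(v)*13 - 12 = 1*13 - 12 = 13 - 12 = 1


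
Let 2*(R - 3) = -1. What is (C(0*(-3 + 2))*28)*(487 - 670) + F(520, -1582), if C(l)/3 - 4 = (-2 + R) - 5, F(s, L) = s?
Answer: 8206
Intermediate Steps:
R = 5/2 (R = 3 + (½)*(-1) = 3 - ½ = 5/2 ≈ 2.5000)
C(l) = -3/2 (C(l) = 12 + 3*((-2 + 5/2) - 5) = 12 + 3*(½ - 5) = 12 + 3*(-9/2) = 12 - 27/2 = -3/2)
(C(0*(-3 + 2))*28)*(487 - 670) + F(520, -1582) = (-3/2*28)*(487 - 670) + 520 = -42*(-183) + 520 = 7686 + 520 = 8206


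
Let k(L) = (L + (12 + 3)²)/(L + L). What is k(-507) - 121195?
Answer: -20481908/169 ≈ -1.2119e+5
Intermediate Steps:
k(L) = (225 + L)/(2*L) (k(L) = (L + 15²)/((2*L)) = (L + 225)*(1/(2*L)) = (225 + L)*(1/(2*L)) = (225 + L)/(2*L))
k(-507) - 121195 = (½)*(225 - 507)/(-507) - 121195 = (½)*(-1/507)*(-282) - 121195 = 47/169 - 121195 = -20481908/169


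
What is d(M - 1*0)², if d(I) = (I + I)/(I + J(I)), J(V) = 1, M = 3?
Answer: 9/4 ≈ 2.2500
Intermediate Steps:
d(I) = 2*I/(1 + I) (d(I) = (I + I)/(I + 1) = (2*I)/(1 + I) = 2*I/(1 + I))
d(M - 1*0)² = (2*(3 - 1*0)/(1 + (3 - 1*0)))² = (2*(3 + 0)/(1 + (3 + 0)))² = (2*3/(1 + 3))² = (2*3/4)² = (2*3*(¼))² = (3/2)² = 9/4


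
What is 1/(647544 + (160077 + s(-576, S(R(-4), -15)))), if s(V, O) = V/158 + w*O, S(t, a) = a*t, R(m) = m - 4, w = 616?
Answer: 79/69641451 ≈ 1.1344e-6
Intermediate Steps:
R(m) = -4 + m
s(V, O) = 616*O + V/158 (s(V, O) = V/158 + 616*O = 616*O + V/158)
1/(647544 + (160077 + s(-576, S(R(-4), -15)))) = 1/(647544 + (160077 + (616*(-15*(-4 - 4)) + (1/158)*(-576)))) = 1/(647544 + (160077 + (616*(-15*(-8)) - 288/79))) = 1/(647544 + (160077 + (616*120 - 288/79))) = 1/(647544 + (160077 + (73920 - 288/79))) = 1/(647544 + (160077 + 5839392/79)) = 1/(647544 + 18485475/79) = 1/(69641451/79) = 79/69641451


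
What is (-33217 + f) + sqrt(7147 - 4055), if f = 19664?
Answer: -13553 + 2*sqrt(773) ≈ -13497.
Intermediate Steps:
(-33217 + f) + sqrt(7147 - 4055) = (-33217 + 19664) + sqrt(7147 - 4055) = -13553 + sqrt(3092) = -13553 + 2*sqrt(773)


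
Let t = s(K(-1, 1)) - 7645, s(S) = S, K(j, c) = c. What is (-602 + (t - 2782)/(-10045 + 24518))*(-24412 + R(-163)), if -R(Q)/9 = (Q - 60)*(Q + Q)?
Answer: 5920364497368/14473 ≈ 4.0906e+8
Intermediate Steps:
R(Q) = -18*Q*(-60 + Q) (R(Q) = -9*(Q - 60)*(Q + Q) = -9*(-60 + Q)*2*Q = -18*Q*(-60 + Q))
t = -7644 (t = 1 - 7645 = -7644)
(-602 + (t - 2782)/(-10045 + 24518))*(-24412 + R(-163)) = (-602 + (-7644 - 2782)/(-10045 + 24518))*(-24412 + 18*(-163)*(60 - 1*(-163))) = (-602 - 10426/14473)*(-24412 + 18*(-163)*(60 + 163)) = (-602 - 10426*1/14473)*(-24412 + 18*(-163)*223) = (-602 - 10426/14473)*(-24412 - 654282) = -8723172/14473*(-678694) = 5920364497368/14473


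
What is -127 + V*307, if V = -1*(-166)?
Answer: 50835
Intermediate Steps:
V = 166
-127 + V*307 = -127 + 166*307 = -127 + 50962 = 50835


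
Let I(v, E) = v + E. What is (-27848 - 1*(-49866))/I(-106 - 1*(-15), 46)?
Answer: -22018/45 ≈ -489.29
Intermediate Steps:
I(v, E) = E + v
(-27848 - 1*(-49866))/I(-106 - 1*(-15), 46) = (-27848 - 1*(-49866))/(46 + (-106 - 1*(-15))) = (-27848 + 49866)/(46 + (-106 + 15)) = 22018/(46 - 91) = 22018/(-45) = 22018*(-1/45) = -22018/45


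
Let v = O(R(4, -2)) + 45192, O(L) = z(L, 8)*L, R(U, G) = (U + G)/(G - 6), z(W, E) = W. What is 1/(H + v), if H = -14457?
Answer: 16/491761 ≈ 3.2536e-5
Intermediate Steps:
R(U, G) = (G + U)/(-6 + G)
O(L) = L**2 (O(L) = L*L = L**2)
v = 723073/16 (v = ((-2 + 4)/(-6 - 2))**2 + 45192 = (2/(-8))**2 + 45192 = (-1/8*2)**2 + 45192 = (-1/4)**2 + 45192 = 1/16 + 45192 = 723073/16 ≈ 45192.)
1/(H + v) = 1/(-14457 + 723073/16) = 1/(491761/16) = 16/491761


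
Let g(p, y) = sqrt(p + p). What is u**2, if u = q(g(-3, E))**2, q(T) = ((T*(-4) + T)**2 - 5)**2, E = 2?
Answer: 146830437604321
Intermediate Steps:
g(p, y) = sqrt(2)*sqrt(p) (g(p, y) = sqrt(2*p) = sqrt(2)*sqrt(p))
q(T) = (-5 + 9*T**2)**2 (q(T) = ((-4*T + T)**2 - 5)**2 = ((-3*T)**2 - 5)**2 = (9*T**2 - 5)**2 = (-5 + 9*T**2)**2)
u = 12117361 (u = ((-5 + 9*(sqrt(2)*sqrt(-3))**2)**2)**2 = ((-5 + 9*(sqrt(2)*(I*sqrt(3)))**2)**2)**2 = ((-5 + 9*(I*sqrt(6))**2)**2)**2 = ((-5 + 9*(-6))**2)**2 = ((-5 - 54)**2)**2 = ((-59)**2)**2 = 3481**2 = 12117361)
u**2 = 12117361**2 = 146830437604321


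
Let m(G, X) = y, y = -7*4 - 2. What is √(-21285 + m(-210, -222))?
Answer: 7*I*√435 ≈ 146.0*I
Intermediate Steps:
y = -30 (y = -28 - 2 = -30)
m(G, X) = -30
√(-21285 + m(-210, -222)) = √(-21285 - 30) = √(-21315) = 7*I*√435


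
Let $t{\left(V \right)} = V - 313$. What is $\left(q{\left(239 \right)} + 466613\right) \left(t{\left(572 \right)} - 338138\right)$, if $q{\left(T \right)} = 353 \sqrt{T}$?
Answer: $-157658733827 - 119271287 \sqrt{239} \approx -1.595 \cdot 10^{11}$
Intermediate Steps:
$t{\left(V \right)} = -313 + V$
$\left(q{\left(239 \right)} + 466613\right) \left(t{\left(572 \right)} - 338138\right) = \left(353 \sqrt{239} + 466613\right) \left(\left(-313 + 572\right) - 338138\right) = \left(466613 + 353 \sqrt{239}\right) \left(259 - 338138\right) = \left(466613 + 353 \sqrt{239}\right) \left(-337879\right) = -157658733827 - 119271287 \sqrt{239}$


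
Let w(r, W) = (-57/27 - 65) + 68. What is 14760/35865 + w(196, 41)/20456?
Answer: 7549061/18341361 ≈ 0.41159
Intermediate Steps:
w(r, W) = 8/9 (w(r, W) = (-57*1/27 - 65) + 68 = (-19/9 - 65) + 68 = -604/9 + 68 = 8/9)
14760/35865 + w(196, 41)/20456 = 14760/35865 + (8/9)/20456 = 14760*(1/35865) + (8/9)*(1/20456) = 328/797 + 1/23013 = 7549061/18341361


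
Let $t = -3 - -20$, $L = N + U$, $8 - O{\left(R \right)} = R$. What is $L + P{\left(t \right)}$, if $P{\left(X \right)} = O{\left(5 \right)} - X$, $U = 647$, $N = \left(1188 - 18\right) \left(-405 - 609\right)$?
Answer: $-1185747$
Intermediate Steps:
$N = -1186380$ ($N = 1170 \left(-1014\right) = -1186380$)
$O{\left(R \right)} = 8 - R$
$L = -1185733$ ($L = -1186380 + 647 = -1185733$)
$t = 17$ ($t = -3 + 20 = 17$)
$P{\left(X \right)} = 3 - X$ ($P{\left(X \right)} = \left(8 - 5\right) - X = 3 - X$)
$L + P{\left(t \right)} = -1185733 + \left(3 - 17\right) = -1185733 - 14 = -1185747$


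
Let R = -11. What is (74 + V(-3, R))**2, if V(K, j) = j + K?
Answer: 3600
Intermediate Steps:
V(K, j) = K + j
(74 + V(-3, R))**2 = (74 + (-3 - 11))**2 = (74 - 14)**2 = 60**2 = 3600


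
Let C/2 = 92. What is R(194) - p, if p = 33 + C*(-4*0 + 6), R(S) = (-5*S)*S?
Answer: -189317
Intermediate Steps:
R(S) = -5*S²
C = 184 (C = 2*92 = 184)
p = 1137 (p = 33 + 184*(-4*0 + 6) = 33 + 184*(0 + 6) = 33 + 184*6 = 33 + 1104 = 1137)
R(194) - p = -5*194² - 1*1137 = -5*37636 - 1137 = -188180 - 1137 = -189317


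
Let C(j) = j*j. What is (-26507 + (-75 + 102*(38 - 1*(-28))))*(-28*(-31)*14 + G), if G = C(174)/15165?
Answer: -81303551480/337 ≈ -2.4126e+8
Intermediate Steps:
C(j) = j**2
G = 3364/1685 (G = 174**2/15165 = 30276*(1/15165) = 3364/1685 ≈ 1.9964)
(-26507 + (-75 + 102*(38 - 1*(-28))))*(-28*(-31)*14 + G) = (-26507 + (-75 + 102*(38 - 1*(-28))))*(-28*(-31)*14 + 3364/1685) = (-26507 + (-75 + 102*(38 + 28)))*(868*14 + 3364/1685) = (-26507 + (-75 + 102*66))*(12152 + 3364/1685) = (-26507 + (-75 + 6732))*(20479484/1685) = (-26507 + 6657)*(20479484/1685) = -19850*20479484/1685 = -81303551480/337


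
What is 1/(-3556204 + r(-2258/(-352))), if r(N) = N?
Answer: -176/625890775 ≈ -2.8120e-7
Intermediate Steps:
1/(-3556204 + r(-2258/(-352))) = 1/(-3556204 - 2258/(-352)) = 1/(-3556204 - 2258*(-1/352)) = 1/(-3556204 + 1129/176) = 1/(-625890775/176) = -176/625890775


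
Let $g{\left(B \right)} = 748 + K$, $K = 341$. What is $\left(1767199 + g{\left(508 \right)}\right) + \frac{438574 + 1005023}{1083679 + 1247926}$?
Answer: $\frac{4122950585837}{2331605} \approx 1.7683 \cdot 10^{6}$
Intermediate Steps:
$g{\left(B \right)} = 1089$ ($g{\left(B \right)} = 748 + 341 = 1089$)
$\left(1767199 + g{\left(508 \right)}\right) + \frac{438574 + 1005023}{1083679 + 1247926} = \left(1767199 + 1089\right) + \frac{438574 + 1005023}{1083679 + 1247926} = 1768288 + \frac{1443597}{2331605} = \frac{4122950585837}{2331605}$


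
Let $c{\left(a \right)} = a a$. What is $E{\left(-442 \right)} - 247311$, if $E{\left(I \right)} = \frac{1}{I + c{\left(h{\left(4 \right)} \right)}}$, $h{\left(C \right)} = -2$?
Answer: $- \frac{108322219}{438} \approx -2.4731 \cdot 10^{5}$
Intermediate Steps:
$c{\left(a \right)} = a^{2}$
$E{\left(I \right)} = \frac{1}{4 + I}$ ($E{\left(I \right)} = \frac{1}{I + \left(-2\right)^{2}} = \frac{1}{I + 4} = \frac{1}{4 + I}$)
$E{\left(-442 \right)} - 247311 = \frac{1}{4 - 442} - 247311 = \frac{1}{-438} - 247311 = - \frac{1}{438} - 247311 = - \frac{108322219}{438}$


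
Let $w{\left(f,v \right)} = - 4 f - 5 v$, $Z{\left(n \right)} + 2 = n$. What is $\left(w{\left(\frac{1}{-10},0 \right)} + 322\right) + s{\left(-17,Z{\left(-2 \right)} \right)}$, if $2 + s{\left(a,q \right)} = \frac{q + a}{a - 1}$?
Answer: $\frac{9647}{30} \approx 321.57$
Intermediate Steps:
$Z{\left(n \right)} = -2 + n$
$w{\left(f,v \right)} = - 5 v - 4 f$
$s{\left(a,q \right)} = -2 + \frac{a + q}{-1 + a}$ ($s{\left(a,q \right)} = -2 + \frac{q + a}{a - 1} = -2 + \frac{a + q}{-1 + a}$)
$\left(w{\left(\frac{1}{-10},0 \right)} + 322\right) + s{\left(-17,Z{\left(-2 \right)} \right)} = \left(\left(\left(-5\right) 0 - \frac{4}{-10}\right) + 322\right) + \frac{2 - 4 - -17}{-1 - 17} = \left(\left(0 - - \frac{2}{5}\right) + 322\right) + \frac{2 - 4 + 17}{-18} = \left(\left(0 + \frac{2}{5}\right) + 322\right) - \frac{5}{6} = \left(\frac{2}{5} + 322\right) - \frac{5}{6} = \frac{1612}{5} - \frac{5}{6} = \frac{9647}{30}$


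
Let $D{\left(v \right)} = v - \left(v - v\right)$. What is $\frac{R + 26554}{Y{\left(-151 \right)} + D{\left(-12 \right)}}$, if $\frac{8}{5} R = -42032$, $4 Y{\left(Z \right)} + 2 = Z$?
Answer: $- \frac{1136}{201} \approx -5.6517$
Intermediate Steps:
$Y{\left(Z \right)} = - \frac{1}{2} + \frac{Z}{4}$
$D{\left(v \right)} = v$ ($D{\left(v \right)} = v - 0 = v + 0 = v$)
$R = -26270$ ($R = \frac{5}{8} \left(-42032\right) = -26270$)
$\frac{R + 26554}{Y{\left(-151 \right)} + D{\left(-12 \right)}} = \frac{-26270 + 26554}{\left(- \frac{1}{2} + \frac{1}{4} \left(-151\right)\right) - 12} = \frac{284}{\left(- \frac{1}{2} - \frac{151}{4}\right) - 12} = \frac{284}{- \frac{153}{4} - 12} = \frac{284}{- \frac{201}{4}} = 284 \left(- \frac{4}{201}\right) = - \frac{1136}{201}$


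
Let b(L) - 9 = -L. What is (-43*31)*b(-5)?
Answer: -18662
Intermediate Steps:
b(L) = 9 - L
(-43*31)*b(-5) = (-43*31)*(9 - 1*(-5)) = -1333*(9 + 5) = -1333*14 = -18662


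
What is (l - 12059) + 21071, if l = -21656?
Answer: -12644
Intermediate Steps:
(l - 12059) + 21071 = (-21656 - 12059) + 21071 = -33715 + 21071 = -12644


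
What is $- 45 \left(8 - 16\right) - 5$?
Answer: $355$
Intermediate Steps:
$- 45 \left(8 - 16\right) - 5 = \left(-45\right) \left(-8\right) - 5 = 360 - 5 = 355$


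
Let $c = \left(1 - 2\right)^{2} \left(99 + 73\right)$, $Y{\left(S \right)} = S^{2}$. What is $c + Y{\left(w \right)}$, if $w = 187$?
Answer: $35141$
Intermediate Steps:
$c = 172$ ($c = \left(-1\right)^{2} \cdot 172 = 1 \cdot 172 = 172$)
$c + Y{\left(w \right)} = 172 + 187^{2} = 172 + 34969 = 35141$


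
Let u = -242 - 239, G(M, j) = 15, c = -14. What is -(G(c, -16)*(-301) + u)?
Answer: 4996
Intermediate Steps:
u = -481
-(G(c, -16)*(-301) + u) = -(15*(-301) - 481) = -(-4515 - 481) = -1*(-4996) = 4996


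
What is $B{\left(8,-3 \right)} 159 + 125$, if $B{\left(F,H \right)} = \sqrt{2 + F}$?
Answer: $125 + 159 \sqrt{10} \approx 627.8$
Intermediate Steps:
$B{\left(8,-3 \right)} 159 + 125 = \sqrt{2 + 8} \cdot 159 + 125 = \sqrt{10} \cdot 159 + 125 = 159 \sqrt{10} + 125 = 125 + 159 \sqrt{10}$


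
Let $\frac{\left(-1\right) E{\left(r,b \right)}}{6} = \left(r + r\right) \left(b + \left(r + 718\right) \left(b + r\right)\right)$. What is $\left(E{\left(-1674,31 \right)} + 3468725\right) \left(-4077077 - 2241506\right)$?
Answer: $-199392198620926331$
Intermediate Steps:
$E{\left(r,b \right)} = - 12 r \left(b + \left(718 + r\right) \left(b + r\right)\right)$ ($E{\left(r,b \right)} = - 6 \left(r + r\right) \left(b + \left(r + 718\right) \left(b + r\right)\right) = - 6 \cdot 2 r \left(b + \left(718 + r\right) \left(b + r\right)\right) = - 12 r \left(b + \left(718 + r\right) \left(b + r\right)\right)$)
$\left(E{\left(-1674,31 \right)} + 3468725\right) \left(-4077077 - 2241506\right) = \left(\left(-12\right) \left(-1674\right) \left(\left(-1674\right)^{2} + 718 \left(-1674\right) + 719 \cdot 31 + 31 \left(-1674\right)\right) + 3468725\right) \left(-4077077 - 2241506\right) = \left(\left(-12\right) \left(-1674\right) \left(2802276 - 1201932 + 22289 - 51894\right) + 3468725\right) \left(-6318583\right) = \left(\left(-12\right) \left(-1674\right) 1570739 + 3468725\right) \left(-6318583\right) = \left(31553005032 + 3468725\right) \left(-6318583\right) = 31556473757 \left(-6318583\right) = -199392198620926331$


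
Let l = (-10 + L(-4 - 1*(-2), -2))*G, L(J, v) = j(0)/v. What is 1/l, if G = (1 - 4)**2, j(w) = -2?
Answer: -1/81 ≈ -0.012346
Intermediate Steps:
L(J, v) = -2/v
G = 9 (G = (-3)**2 = 9)
l = -81 (l = (-10 - 2/(-2))*9 = (-10 - 2*(-1/2))*9 = (-10 + 1)*9 = -9*9 = -81)
1/l = 1/(-81) = -1/81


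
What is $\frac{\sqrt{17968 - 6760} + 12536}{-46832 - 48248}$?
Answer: $- \frac{1567}{11885} - \frac{\sqrt{2802}}{47540} \approx -0.13296$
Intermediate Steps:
$\frac{\sqrt{17968 - 6760} + 12536}{-46832 - 48248} = \frac{\sqrt{11208} + 12536}{-95080} = \left(2 \sqrt{2802} + 12536\right) \left(- \frac{1}{95080}\right) = \left(12536 + 2 \sqrt{2802}\right) \left(- \frac{1}{95080}\right) = - \frac{1567}{11885} - \frac{\sqrt{2802}}{47540}$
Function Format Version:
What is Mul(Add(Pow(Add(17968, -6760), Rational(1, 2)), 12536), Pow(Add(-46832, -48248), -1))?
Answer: Add(Rational(-1567, 11885), Mul(Rational(-1, 47540), Pow(2802, Rational(1, 2)))) ≈ -0.13296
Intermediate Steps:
Mul(Add(Pow(Add(17968, -6760), Rational(1, 2)), 12536), Pow(Add(-46832, -48248), -1)) = Mul(Add(Pow(11208, Rational(1, 2)), 12536), Pow(-95080, -1)) = Mul(Add(Mul(2, Pow(2802, Rational(1, 2))), 12536), Rational(-1, 95080)) = Mul(Add(12536, Mul(2, Pow(2802, Rational(1, 2)))), Rational(-1, 95080)) = Add(Rational(-1567, 11885), Mul(Rational(-1, 47540), Pow(2802, Rational(1, 2))))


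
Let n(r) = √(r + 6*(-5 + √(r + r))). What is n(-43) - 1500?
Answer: -1500 + √(-73 + 6*I*√86) ≈ -1496.9 + 9.0771*I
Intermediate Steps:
n(r) = √(-30 + r + 6*√2*√r) (n(r) = √(r + 6*(-5 + √(2*r))) = √(r + 6*(-5 + √2*√r)) = √(r + (-30 + 6*√2*√r)) = √(-30 + r + 6*√2*√r))
n(-43) - 1500 = √(-30 - 43 + 6*√2*√(-43)) - 1500 = √(-30 - 43 + 6*√2*(I*√43)) - 1500 = √(-30 - 43 + 6*I*√86) - 1500 = √(-73 + 6*I*√86) - 1500 = -1500 + √(-73 + 6*I*√86)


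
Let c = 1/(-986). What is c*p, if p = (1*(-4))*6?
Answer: 12/493 ≈ 0.024341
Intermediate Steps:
p = -24 (p = -4*6 = -24)
c = -1/986 ≈ -0.0010142
c*p = -1/986*(-24) = 12/493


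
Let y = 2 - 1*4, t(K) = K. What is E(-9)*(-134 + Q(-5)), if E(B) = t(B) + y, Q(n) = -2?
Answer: 1496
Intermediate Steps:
y = -2 (y = 2 - 4 = -2)
E(B) = -2 + B (E(B) = B - 2 = -2 + B)
E(-9)*(-134 + Q(-5)) = (-2 - 9)*(-134 - 2) = -11*(-136) = 1496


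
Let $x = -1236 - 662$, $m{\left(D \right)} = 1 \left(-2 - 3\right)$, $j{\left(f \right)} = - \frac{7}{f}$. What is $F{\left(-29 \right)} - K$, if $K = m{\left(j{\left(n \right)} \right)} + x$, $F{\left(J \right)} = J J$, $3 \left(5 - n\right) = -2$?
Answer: $2744$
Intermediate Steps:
$n = \frac{17}{3}$ ($n = 5 - - \frac{2}{3} = 5 + \frac{2}{3} = \frac{17}{3} \approx 5.6667$)
$F{\left(J \right)} = J^{2}$
$m{\left(D \right)} = -5$ ($m{\left(D \right)} = 1 \left(-5\right) = -5$)
$x = -1898$
$K = -1903$ ($K = -5 - 1898 = -1903$)
$F{\left(-29 \right)} - K = \left(-29\right)^{2} - -1903 = 841 + 1903 = 2744$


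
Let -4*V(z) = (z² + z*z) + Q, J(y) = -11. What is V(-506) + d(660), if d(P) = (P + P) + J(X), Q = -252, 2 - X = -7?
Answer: -126646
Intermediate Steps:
X = 9 (X = 2 - 1*(-7) = 2 + 7 = 9)
V(z) = 63 - z²/2 (V(z) = -((z² + z*z) - 252)/4 = -((z² + z²) - 252)/4 = -(2*z² - 252)/4 = -(-252 + 2*z²)/4 = 63 - z²/2)
d(P) = -11 + 2*P (d(P) = (P + P) - 11 = 2*P - 11 = -11 + 2*P)
V(-506) + d(660) = (63 - ½*(-506)²) + (-11 + 2*660) = (63 - ½*256036) + (-11 + 1320) = (63 - 128018) + 1309 = -127955 + 1309 = -126646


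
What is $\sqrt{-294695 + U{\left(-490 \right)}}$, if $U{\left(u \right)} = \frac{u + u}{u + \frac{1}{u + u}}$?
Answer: $\frac{i \sqrt{67954143068132295}}{480201} \approx 542.86 i$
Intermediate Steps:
$U{\left(u \right)} = \frac{2 u}{u + \frac{1}{2 u}}$
$\sqrt{-294695 + U{\left(-490 \right)}} = \sqrt{-294695 + \frac{4 \left(-490\right)^{2}}{1 + 2 \left(-490\right)^{2}}} = \sqrt{-294695 + 4 \cdot 240100 \frac{1}{1 + 2 \cdot 240100}} = \sqrt{-294695 + 4 \cdot 240100 \frac{1}{1 + 480200}} = \sqrt{-294695 + 4 \cdot 240100 \cdot \frac{1}{480201}} = \sqrt{-294695 + \frac{960400}{480201}} = \sqrt{- \frac{141511873295}{480201}} = \frac{i \sqrt{67954143068132295}}{480201}$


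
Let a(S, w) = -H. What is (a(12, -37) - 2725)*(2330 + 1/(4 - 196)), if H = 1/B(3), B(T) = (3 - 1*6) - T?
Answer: -7313872291/1152 ≈ -6.3488e+6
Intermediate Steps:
B(T) = -3 - T (B(T) = (3 - 6) - T = -3 - T)
H = -⅙ (H = 1/(-3 - 1*3) = 1/(-3 - 3) = 1/(-6) = -⅙ ≈ -0.16667)
a(S, w) = ⅙ (a(S, w) = -1*(-⅙) = ⅙)
(a(12, -37) - 2725)*(2330 + 1/(4 - 196)) = (⅙ - 2725)*(2330 + 1/(4 - 196)) = -16349*(2330 + 1/(-192))/6 = -16349*(2330 - 1/192)/6 = -16349/6*447359/192 = -7313872291/1152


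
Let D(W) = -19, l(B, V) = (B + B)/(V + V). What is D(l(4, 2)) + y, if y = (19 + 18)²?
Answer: 1350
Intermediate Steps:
l(B, V) = B/V (l(B, V) = (2*B)/((2*V)) = (2*B)*(1/(2*V)) = B/V)
y = 1369 (y = 37² = 1369)
D(l(4, 2)) + y = -19 + 1369 = 1350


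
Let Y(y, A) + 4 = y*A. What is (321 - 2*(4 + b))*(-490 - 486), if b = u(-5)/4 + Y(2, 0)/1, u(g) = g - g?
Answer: -313296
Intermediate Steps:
u(g) = 0
Y(y, A) = -4 + A*y (Y(y, A) = -4 + y*A = -4 + A*y)
b = -4 (b = 0/4 + (-4 + 0*2)/1 = 0*(¼) + (-4 + 0)*1 = 0 - 4*1 = 0 - 4 = -4)
(321 - 2*(4 + b))*(-490 - 486) = (321 - 2*(4 - 4))*(-490 - 486) = (321 - 2*0)*(-976) = (321 + 0)*(-976) = 321*(-976) = -313296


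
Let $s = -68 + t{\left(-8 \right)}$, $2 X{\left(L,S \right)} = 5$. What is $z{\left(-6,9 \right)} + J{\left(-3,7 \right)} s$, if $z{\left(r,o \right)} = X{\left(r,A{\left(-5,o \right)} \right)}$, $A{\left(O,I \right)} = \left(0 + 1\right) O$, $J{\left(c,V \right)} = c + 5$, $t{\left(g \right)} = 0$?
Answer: $- \frac{267}{2} \approx -133.5$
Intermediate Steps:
$J{\left(c,V \right)} = 5 + c$
$A{\left(O,I \right)} = O$ ($A{\left(O,I \right)} = 1 O = O$)
$X{\left(L,S \right)} = \frac{5}{2}$ ($X{\left(L,S \right)} = \frac{1}{2} \cdot 5 = \frac{5}{2}$)
$z{\left(r,o \right)} = \frac{5}{2}$
$s = -68$ ($s = -68 + 0 = -68$)
$z{\left(-6,9 \right)} + J{\left(-3,7 \right)} s = \frac{5}{2} + \left(5 - 3\right) \left(-68\right) = \frac{5}{2} + 2 \left(-68\right) = \frac{5}{2} - 136 = - \frac{267}{2}$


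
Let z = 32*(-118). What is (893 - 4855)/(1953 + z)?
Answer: 3962/1823 ≈ 2.1733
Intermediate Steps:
z = -3776
(893 - 4855)/(1953 + z) = (893 - 4855)/(1953 - 3776) = -3962/(-1823) = -3962*(-1/1823) = 3962/1823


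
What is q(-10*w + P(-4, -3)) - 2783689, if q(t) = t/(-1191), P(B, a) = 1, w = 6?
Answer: -3315373540/1191 ≈ -2.7837e+6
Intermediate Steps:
q(t) = -t/1191 (q(t) = t*(-1/1191) = -t/1191)
q(-10*w + P(-4, -3)) - 2783689 = -(-10*6 + 1)/1191 - 2783689 = -(-60 + 1)/1191 - 2783689 = -1/1191*(-59) - 2783689 = 59/1191 - 2783689 = -3315373540/1191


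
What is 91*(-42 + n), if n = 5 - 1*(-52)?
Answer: 1365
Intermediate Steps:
n = 57 (n = 5 + 52 = 57)
91*(-42 + n) = 91*(-42 + 57) = 91*15 = 1365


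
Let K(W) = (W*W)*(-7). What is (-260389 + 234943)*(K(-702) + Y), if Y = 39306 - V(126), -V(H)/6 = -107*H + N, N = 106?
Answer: 88821247788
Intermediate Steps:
V(H) = -636 + 642*H (V(H) = -6*(-107*H + 106) = -6*(106 - 107*H) = -636 + 642*H)
K(W) = -7*W² (K(W) = W²*(-7) = -7*W²)
Y = -40950 (Y = 39306 - (-636 + 642*126) = 39306 - (-636 + 80892) = 39306 - 1*80256 = 39306 - 80256 = -40950)
(-260389 + 234943)*(K(-702) + Y) = (-260389 + 234943)*(-7*(-702)² - 40950) = -25446*(-7*492804 - 40950) = -25446*(-3449628 - 40950) = -25446*(-3490578) = 88821247788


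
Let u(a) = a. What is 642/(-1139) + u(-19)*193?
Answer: -4177355/1139 ≈ -3667.6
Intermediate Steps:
642/(-1139) + u(-19)*193 = 642/(-1139) - 19*193 = 642*(-1/1139) - 3667 = -642/1139 - 3667 = -4177355/1139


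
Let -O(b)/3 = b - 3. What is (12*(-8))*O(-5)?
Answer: -2304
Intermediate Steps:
O(b) = 9 - 3*b (O(b) = -3*(b - 3) = -3*(-3 + b) = 9 - 3*b)
(12*(-8))*O(-5) = (12*(-8))*(9 - 3*(-5)) = -96*(9 + 15) = -96*24 = -2304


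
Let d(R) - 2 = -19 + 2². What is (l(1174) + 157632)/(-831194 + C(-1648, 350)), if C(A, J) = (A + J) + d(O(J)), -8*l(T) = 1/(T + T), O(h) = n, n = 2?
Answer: -2960959487/15637773920 ≈ -0.18935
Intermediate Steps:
O(h) = 2
l(T) = -1/(16*T) (l(T) = -1/(8*(T + T)) = -1/(2*T)/8 = -1/(16*T))
d(R) = -13 (d(R) = 2 + (-19 + 2²) = 2 + (-19 + 4) = 2 - 15 = -13)
C(A, J) = -13 + A + J (C(A, J) = (A + J) - 13 = -13 + A + J)
(l(1174) + 157632)/(-831194 + C(-1648, 350)) = (-1/16/1174 + 157632)/(-831194 + (-13 - 1648 + 350)) = (-1/16*1/1174 + 157632)/(-831194 - 1311) = (-1/18784 + 157632)/(-832505) = (2960959487/18784)*(-1/832505) = -2960959487/15637773920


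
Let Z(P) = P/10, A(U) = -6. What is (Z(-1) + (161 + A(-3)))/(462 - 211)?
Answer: 1549/2510 ≈ 0.61713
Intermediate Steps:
Z(P) = P/10 (Z(P) = P*(⅒) = P/10)
(Z(-1) + (161 + A(-3)))/(462 - 211) = ((⅒)*(-1) + (161 - 6))/(462 - 211) = (-⅒ + 155)/251 = (1549/10)*(1/251) = 1549/2510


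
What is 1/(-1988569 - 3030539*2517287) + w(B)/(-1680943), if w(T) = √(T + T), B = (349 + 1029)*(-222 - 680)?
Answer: -1/12634535319996 - 2*I*√621478/1680943 ≈ -7.9148e-14 - 0.00093797*I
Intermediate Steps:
B = -1242956 (B = 1378*(-902) = -1242956)
w(T) = √2*√T (w(T) = √(2*T) = √2*√T)
1/(-1988569 - 3030539*2517287) + w(B)/(-1680943) = 1/(-1988569 - 3030539*2517287) + (√2*√(-1242956))/(-1680943) = (1/2517287)/(-5019108) + (√2*(2*I*√310739))*(-1/1680943) = -1/5019108*1/2517287 + (2*I*√621478)*(-1/1680943) = -1/12634535319996 - 2*I*√621478/1680943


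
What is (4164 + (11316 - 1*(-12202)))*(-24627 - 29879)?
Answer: -1508835092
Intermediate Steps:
(4164 + (11316 - 1*(-12202)))*(-24627 - 29879) = (4164 + (11316 + 12202))*(-54506) = (4164 + 23518)*(-54506) = 27682*(-54506) = -1508835092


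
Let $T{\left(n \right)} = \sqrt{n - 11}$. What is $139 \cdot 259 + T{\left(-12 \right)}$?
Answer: $36001 + i \sqrt{23} \approx 36001.0 + 4.7958 i$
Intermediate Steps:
$T{\left(n \right)} = \sqrt{-11 + n}$
$139 \cdot 259 + T{\left(-12 \right)} = 139 \cdot 259 + \sqrt{-11 - 12} = 36001 + \sqrt{-23} = 36001 + i \sqrt{23}$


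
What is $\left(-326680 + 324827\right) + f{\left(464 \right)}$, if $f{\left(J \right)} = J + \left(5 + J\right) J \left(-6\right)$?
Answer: $-1307085$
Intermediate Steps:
$f{\left(J \right)} = J - 6 J \left(5 + J\right)$ ($f{\left(J \right)} = J + J \left(5 + J\right) \left(-6\right) = J - 6 J \left(5 + J\right)$)
$\left(-326680 + 324827\right) + f{\left(464 \right)} = \left(-326680 + 324827\right) - 464 \left(29 + 6 \cdot 464\right) = -1853 - 464 \left(29 + 2784\right) = -1853 - 464 \cdot 2813 = -1853 - 1305232 = -1307085$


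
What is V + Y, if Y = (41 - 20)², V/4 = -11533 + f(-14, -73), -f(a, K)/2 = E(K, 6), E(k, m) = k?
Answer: -45107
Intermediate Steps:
f(a, K) = -2*K
V = -45548 (V = 4*(-11533 - 2*(-73)) = 4*(-11533 + 146) = 4*(-11387) = -45548)
Y = 441 (Y = 21² = 441)
V + Y = -45548 + 441 = -45107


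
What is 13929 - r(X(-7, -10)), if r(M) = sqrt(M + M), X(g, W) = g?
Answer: 13929 - I*sqrt(14) ≈ 13929.0 - 3.7417*I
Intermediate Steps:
r(M) = sqrt(2)*sqrt(M) (r(M) = sqrt(2*M) = sqrt(2)*sqrt(M))
13929 - r(X(-7, -10)) = 13929 - sqrt(2)*sqrt(-7) = 13929 - sqrt(2)*I*sqrt(7) = 13929 - I*sqrt(14)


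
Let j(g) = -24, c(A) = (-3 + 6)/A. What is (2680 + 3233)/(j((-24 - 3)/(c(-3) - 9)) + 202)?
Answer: 5913/178 ≈ 33.219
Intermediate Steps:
c(A) = 3/A
(2680 + 3233)/(j((-24 - 3)/(c(-3) - 9)) + 202) = (2680 + 3233)/(-24 + 202) = 5913/178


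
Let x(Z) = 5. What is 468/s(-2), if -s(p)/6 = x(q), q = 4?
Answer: -78/5 ≈ -15.600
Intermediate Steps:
s(p) = -30 (s(p) = -6*5 = -30)
468/s(-2) = 468/(-30) = 468*(-1/30) = -78/5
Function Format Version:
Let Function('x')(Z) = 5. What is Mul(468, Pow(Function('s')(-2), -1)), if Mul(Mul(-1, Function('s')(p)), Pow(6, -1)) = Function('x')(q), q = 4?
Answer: Rational(-78, 5) ≈ -15.600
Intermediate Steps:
Function('s')(p) = -30 (Function('s')(p) = Mul(-6, 5) = -30)
Mul(468, Pow(Function('s')(-2), -1)) = Mul(468, Pow(-30, -1)) = Mul(468, Rational(-1, 30)) = Rational(-78, 5)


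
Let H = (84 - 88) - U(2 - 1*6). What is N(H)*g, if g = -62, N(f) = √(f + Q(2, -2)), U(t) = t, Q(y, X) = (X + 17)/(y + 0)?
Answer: -31*√30 ≈ -169.79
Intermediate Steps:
Q(y, X) = (17 + X)/y
H = 0 (H = (84 - 88) - (2 - 1*6) = -4 - (2 - 6) = -4 - 1*(-4) = -4 + 4 = 0)
N(f) = √(15/2 + f) (N(f) = √(f + (17 - 2)/2) = √(f + (½)*15) = √(f + 15/2) = √(15/2 + f))
N(H)*g = (√(30 + 4*0)/2)*(-62) = (√(30 + 0)/2)*(-62) = (√30/2)*(-62) = -31*√30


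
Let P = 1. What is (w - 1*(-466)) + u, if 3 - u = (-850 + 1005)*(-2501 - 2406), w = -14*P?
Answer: 761040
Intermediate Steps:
w = -14 (w = -14*1 = -14)
u = 760588 (u = 3 - (-850 + 1005)*(-2501 - 2406) = 3 - 155*(-4907) = 3 - 1*(-760585) = 3 + 760585 = 760588)
(w - 1*(-466)) + u = (-14 - 1*(-466)) + 760588 = (-14 + 466) + 760588 = 452 + 760588 = 761040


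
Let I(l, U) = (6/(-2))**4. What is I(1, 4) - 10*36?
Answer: -279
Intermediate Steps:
I(l, U) = 81 (I(l, U) = (6*(-1/2))**4 = (-3)**4 = 81)
I(1, 4) - 10*36 = 81 - 10*36 = 81 - 360 = -279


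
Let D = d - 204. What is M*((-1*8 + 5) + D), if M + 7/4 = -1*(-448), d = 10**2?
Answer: -190995/4 ≈ -47749.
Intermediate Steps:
d = 100
M = 1785/4 (M = -7/4 - 1*(-448) = -7/4 + 448 = 1785/4 ≈ 446.25)
D = -104 (D = 100 - 204 = -104)
M*((-1*8 + 5) + D) = 1785*((-1*8 + 5) - 104)/4 = 1785*((-8 + 5) - 104)/4 = 1785*(-3 - 104)/4 = (1785/4)*(-107) = -190995/4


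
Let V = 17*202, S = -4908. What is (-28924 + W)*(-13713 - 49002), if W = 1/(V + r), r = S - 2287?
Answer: 6822336192975/3761 ≈ 1.8140e+9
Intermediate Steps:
r = -7195 (r = -4908 - 2287 = -7195)
V = 3434
W = -1/3761 (W = 1/(3434 - 7195) = 1/(-3761) = -1/3761 ≈ -0.00026589)
(-28924 + W)*(-13713 - 49002) = (-28924 - 1/3761)*(-13713 - 49002) = -108783165/3761*(-62715) = 6822336192975/3761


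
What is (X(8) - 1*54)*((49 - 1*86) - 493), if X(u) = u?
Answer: 24380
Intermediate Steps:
(X(8) - 1*54)*((49 - 1*86) - 493) = (8 - 1*54)*((49 - 1*86) - 493) = (8 - 54)*((49 - 86) - 493) = -46*(-37 - 493) = -46*(-530) = 24380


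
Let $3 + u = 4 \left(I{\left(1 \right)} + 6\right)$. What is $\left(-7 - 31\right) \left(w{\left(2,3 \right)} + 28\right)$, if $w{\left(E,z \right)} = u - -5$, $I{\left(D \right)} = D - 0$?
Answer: $-2204$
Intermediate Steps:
$I{\left(D \right)} = D$ ($I{\left(D \right)} = D + 0 = D$)
$u = 25$ ($u = -3 + 4 \left(1 + 6\right) = -3 + 4 \cdot 7 = -3 + 28 = 25$)
$w{\left(E,z \right)} = 30$ ($w{\left(E,z \right)} = 25 - -5 = 25 + 5 = 30$)
$\left(-7 - 31\right) \left(w{\left(2,3 \right)} + 28\right) = \left(-7 - 31\right) \left(30 + 28\right) = \left(-38\right) 58 = -2204$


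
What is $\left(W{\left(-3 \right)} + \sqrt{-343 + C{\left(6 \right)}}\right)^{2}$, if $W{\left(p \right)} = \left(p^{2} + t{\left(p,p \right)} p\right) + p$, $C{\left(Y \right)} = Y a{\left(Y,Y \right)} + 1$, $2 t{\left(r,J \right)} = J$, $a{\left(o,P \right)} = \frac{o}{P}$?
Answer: $- \frac{903}{4} + 84 i \sqrt{21} \approx -225.75 + 384.94 i$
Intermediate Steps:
$t{\left(r,J \right)} = \frac{J}{2}$
$C{\left(Y \right)} = 1 + Y$ ($C{\left(Y \right)} = Y \frac{Y}{Y} + 1 = Y 1 + 1 = Y + 1 = 1 + Y$)
$W{\left(p \right)} = p + \frac{3 p^{2}}{2}$ ($W{\left(p \right)} = \left(p^{2} + \frac{p}{2} p\right) + p = \left(p^{2} + \frac{p^{2}}{2}\right) + p = \frac{3 p^{2}}{2} + p = p + \frac{3 p^{2}}{2}$)
$\left(W{\left(-3 \right)} + \sqrt{-343 + C{\left(6 \right)}}\right)^{2} = \left(\frac{1}{2} \left(-3\right) \left(2 + 3 \left(-3\right)\right) + \sqrt{-343 + \left(1 + 6\right)}\right)^{2} = \left(\frac{1}{2} \left(-3\right) \left(2 - 9\right) + \sqrt{-343 + 7}\right)^{2} = \left(\frac{1}{2} \left(-3\right) \left(-7\right) + \sqrt{-336}\right)^{2} = \left(\frac{21}{2} + 4 i \sqrt{21}\right)^{2}$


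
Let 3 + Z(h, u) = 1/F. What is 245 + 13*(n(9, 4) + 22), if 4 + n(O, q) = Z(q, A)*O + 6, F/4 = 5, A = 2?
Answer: 4237/20 ≈ 211.85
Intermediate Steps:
F = 20 (F = 4*5 = 20)
Z(h, u) = -59/20 (Z(h, u) = -3 + 1/20 = -59/20)
n(O, q) = 2 - 59*O/20 (n(O, q) = -4 + (-59*O/20 + 6) = -4 + (6 - 59*O/20) = 2 - 59*O/20)
245 + 13*(n(9, 4) + 22) = 245 + 13*((2 - 59/20*9) + 22) = 245 + 13*((2 - 531/20) + 22) = 245 + 13*(-491/20 + 22) = 245 + 13*(-51/20) = 245 - 663/20 = 4237/20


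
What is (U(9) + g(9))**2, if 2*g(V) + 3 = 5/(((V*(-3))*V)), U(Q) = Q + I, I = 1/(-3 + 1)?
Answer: 11539609/236196 ≈ 48.856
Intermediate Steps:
I = -1/2 (I = 1/(-2) = -1/2 ≈ -0.50000)
U(Q) = -1/2 + Q (U(Q) = Q - 1/2 = -1/2 + Q)
g(V) = -3/2 - 5/(6*V**2) (g(V) = -3/2 + (5/(((V*(-3))*V)))/2 = -3/2 + (5/(((-3*V)*V)))/2 = -3/2 + (5/((-3*V**2)))/2 = -3/2 + (5*(-1/(3*V**2)))/2 = -3/2 + (-5/(3*V**2))/2 = -3/2 - 5/(6*V**2))
(U(9) + g(9))**2 = ((-1/2 + 9) + (-3/2 - 5/6/9**2))**2 = (17/2 + (-3/2 - 5/6*1/81))**2 = (17/2 + (-3/2 - 5/486))**2 = (17/2 - 367/243)**2 = (3397/486)**2 = 11539609/236196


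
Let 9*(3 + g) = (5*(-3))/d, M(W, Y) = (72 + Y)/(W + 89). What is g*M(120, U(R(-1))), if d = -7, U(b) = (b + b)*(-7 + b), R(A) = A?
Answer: -464/399 ≈ -1.1629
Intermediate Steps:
U(b) = 2*b*(-7 + b) (U(b) = (2*b)*(-7 + b) = 2*b*(-7 + b))
M(W, Y) = (72 + Y)/(89 + W)
g = -58/21 (g = -3 + ((5*(-3))/(-7))/9 = -3 + (-15*(-⅐))/9 = -3 + (⅑)*(15/7) = -3 + 5/21 = -58/21 ≈ -2.7619)
g*M(120, U(R(-1))) = -58*(72 + 2*(-1)*(-7 - 1))/(21*(89 + 120)) = -58*(72 + 2*(-1)*(-8))/(21*209) = -58*(72 + 16)/4389 = -58*88/4389 = -58/21*8/19 = -464/399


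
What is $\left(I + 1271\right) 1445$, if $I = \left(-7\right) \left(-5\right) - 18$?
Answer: $1861160$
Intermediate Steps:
$I = 17$ ($I = 35 - 18 = 17$)
$\left(I + 1271\right) 1445 = \left(17 + 1271\right) 1445 = 1288 \cdot 1445 = 1861160$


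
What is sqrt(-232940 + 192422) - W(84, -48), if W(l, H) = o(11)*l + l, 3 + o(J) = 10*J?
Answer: -9072 + 3*I*sqrt(4502) ≈ -9072.0 + 201.29*I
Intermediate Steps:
o(J) = -3 + 10*J
W(l, H) = 108*l (W(l, H) = (-3 + 10*11)*l + l = (-3 + 110)*l + l = 107*l + l = 108*l)
sqrt(-232940 + 192422) - W(84, -48) = sqrt(-232940 + 192422) - 108*84 = sqrt(-40518) - 1*9072 = 3*I*sqrt(4502) - 9072 = -9072 + 3*I*sqrt(4502)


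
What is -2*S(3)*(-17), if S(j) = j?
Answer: 102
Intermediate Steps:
-2*S(3)*(-17) = -2*3*(-17) = -6*(-17) = 102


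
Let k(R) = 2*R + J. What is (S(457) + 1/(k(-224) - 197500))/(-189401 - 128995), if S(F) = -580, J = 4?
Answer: 114807521/63024577824 ≈ 0.0018216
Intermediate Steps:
k(R) = 4 + 2*R (k(R) = 2*R + 4 = 4 + 2*R)
(S(457) + 1/(k(-224) - 197500))/(-189401 - 128995) = (-580 + 1/((4 + 2*(-224)) - 197500))/(-189401 - 128995) = (-580 + 1/((4 - 448) - 197500))/(-318396) = (-580 + 1/(-444 - 197500))*(-1/318396) = (-580 + 1/(-197944))*(-1/318396) = (-580 - 1/197944)*(-1/318396) = -114807521/197944*(-1/318396) = 114807521/63024577824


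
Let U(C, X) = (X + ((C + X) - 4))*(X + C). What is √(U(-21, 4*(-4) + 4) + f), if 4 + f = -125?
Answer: 4*√93 ≈ 38.575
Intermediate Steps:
f = -129 (f = -4 - 125 = -129)
U(C, X) = (C + X)*(-4 + C + 2*X) (U(C, X) = (X + (-4 + C + X))*(C + X) = (-4 + C + 2*X)*(C + X) = (C + X)*(-4 + C + 2*X))
√(U(-21, 4*(-4) + 4) + f) = √(((-21)² - 4*(-21) - 4*(4*(-4) + 4) + 2*(4*(-4) + 4)² + 3*(-21)*(4*(-4) + 4)) - 129) = √((441 + 84 - 4*(-16 + 4) + 2*(-16 + 4)² + 3*(-21)*(-16 + 4)) - 129) = √((441 + 84 - 4*(-12) + 2*(-12)² + 3*(-21)*(-12)) - 129) = √((441 + 84 + 48 + 2*144 + 756) - 129) = √((441 + 84 + 48 + 288 + 756) - 129) = √(1617 - 129) = √1488 = 4*√93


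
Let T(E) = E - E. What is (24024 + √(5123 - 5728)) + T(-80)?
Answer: 24024 + 11*I*√5 ≈ 24024.0 + 24.597*I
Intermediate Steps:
T(E) = 0
(24024 + √(5123 - 5728)) + T(-80) = (24024 + √(5123 - 5728)) + 0 = (24024 + √(-605)) + 0 = (24024 + 11*I*√5) + 0 = 24024 + 11*I*√5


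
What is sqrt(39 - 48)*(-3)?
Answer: -9*I ≈ -9.0*I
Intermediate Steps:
sqrt(39 - 48)*(-3) = sqrt(-9)*(-3) = (3*I)*(-3) = -9*I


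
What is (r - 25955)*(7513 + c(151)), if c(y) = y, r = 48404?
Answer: 172049136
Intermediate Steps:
(r - 25955)*(7513 + c(151)) = (48404 - 25955)*(7513 + 151) = 22449*7664 = 172049136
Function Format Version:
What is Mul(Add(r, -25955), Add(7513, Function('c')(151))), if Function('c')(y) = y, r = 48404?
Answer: 172049136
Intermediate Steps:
Mul(Add(r, -25955), Add(7513, Function('c')(151))) = Mul(Add(48404, -25955), Add(7513, 151)) = Mul(22449, 7664) = 172049136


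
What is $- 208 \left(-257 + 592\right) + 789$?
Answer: $-68891$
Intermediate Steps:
$- 208 \left(-257 + 592\right) + 789 = \left(-208\right) 335 + 789 = -69680 + 789 = -68891$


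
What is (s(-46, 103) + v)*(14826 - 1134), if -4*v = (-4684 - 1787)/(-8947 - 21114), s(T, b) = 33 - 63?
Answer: -12370006593/30061 ≈ -4.1150e+5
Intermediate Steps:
s(T, b) = -30
v = -6471/120244 (v = -(-4684 - 1787)/(4*(-8947 - 21114)) = -(-6471)/(4*(-30061)) = -(-6471)*(-1)/(4*30061) = -¼*6471/30061 = -6471/120244 ≈ -0.053816)
(s(-46, 103) + v)*(14826 - 1134) = (-30 - 6471/120244)*(14826 - 1134) = -3613791/120244*13692 = -12370006593/30061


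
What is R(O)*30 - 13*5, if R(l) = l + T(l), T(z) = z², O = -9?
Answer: 2095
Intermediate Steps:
R(l) = l + l²
R(O)*30 - 13*5 = -9*(1 - 9)*30 - 13*5 = -9*(-8)*30 - 65 = 72*30 - 65 = 2160 - 65 = 2095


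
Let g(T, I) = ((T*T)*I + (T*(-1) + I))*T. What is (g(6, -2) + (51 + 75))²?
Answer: 125316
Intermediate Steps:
g(T, I) = T*(I - T + I*T²) (g(T, I) = (T²*I + (-T + I))*T = (I*T² + (I - T))*T = (I - T + I*T²)*T = T*(I - T + I*T²))
(g(6, -2) + (51 + 75))² = (6*(-2 - 1*6 - 2*6²) + (51 + 75))² = (6*(-2 - 6 - 2*36) + 126)² = (6*(-2 - 6 - 72) + 126)² = (6*(-80) + 126)² = (-480 + 126)² = (-354)² = 125316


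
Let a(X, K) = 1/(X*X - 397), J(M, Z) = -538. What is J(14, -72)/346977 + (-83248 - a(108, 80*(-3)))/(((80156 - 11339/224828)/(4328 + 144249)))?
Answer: -10871382533367019106702338/70452294616270752111 ≈ -1.5431e+5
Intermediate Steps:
a(X, K) = 1/(-397 + X²) (a(X, K) = 1/(X² - 397) = 1/(-397 + X²))
J(14, -72)/346977 + (-83248 - a(108, 80*(-3)))/(((80156 - 11339/224828)/(4328 + 144249))) = -538/346977 + (-83248 - 1/(-397 + 108²))/(((80156 - 11339/224828)/(4328 + 144249))) = -538*1/346977 + (-83248 - 1/(-397 + 11664))/(((80156 - 11339*1/224828)/148577)) = -538/346977 + (-83248 - 1/11267)/(((80156 - 11339/224828)*(1/148577))) = -538/346977 + (-83248 - 1*1/11267)/(((18021301829/224828)*(1/148577))) = -538/346977 + (-83248 - 1/11267)/(18021301829/33404269756) = -538/346977 - 937955217/11267*33404269756/18021301829 = -538/346977 - 31331709087715517052/203046007707343 = -10871382533367019106702338/70452294616270752111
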